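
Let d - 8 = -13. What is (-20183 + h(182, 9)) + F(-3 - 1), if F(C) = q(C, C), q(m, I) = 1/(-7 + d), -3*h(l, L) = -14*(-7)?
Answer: -80863/4 ≈ -20216.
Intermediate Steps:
h(l, L) = -98/3 (h(l, L) = -(-14)*(-7)/3 = -⅓*98 = -98/3)
d = -5 (d = 8 - 13 = -5)
q(m, I) = -1/12 (q(m, I) = 1/(-7 - 5) = 1/(-12) = -1/12)
F(C) = -1/12
(-20183 + h(182, 9)) + F(-3 - 1) = (-20183 - 98/3) - 1/12 = -60647/3 - 1/12 = -80863/4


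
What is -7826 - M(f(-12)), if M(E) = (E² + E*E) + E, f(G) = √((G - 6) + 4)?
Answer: -7798 - I*√14 ≈ -7798.0 - 3.7417*I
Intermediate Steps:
f(G) = √(-2 + G) (f(G) = √((-6 + G) + 4) = √(-2 + G))
M(E) = E + 2*E² (M(E) = (E² + E²) + E = 2*E² + E = E + 2*E²)
-7826 - M(f(-12)) = -7826 - √(-2 - 12)*(1 + 2*√(-2 - 12)) = -7826 - √(-14)*(1 + 2*√(-14)) = -7826 - I*√14*(1 + 2*(I*√14)) = -7826 - I*√14*(1 + 2*I*√14)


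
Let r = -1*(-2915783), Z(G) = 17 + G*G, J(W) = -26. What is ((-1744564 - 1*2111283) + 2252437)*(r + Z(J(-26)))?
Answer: -4676306783160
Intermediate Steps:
Z(G) = 17 + G**2
r = 2915783
((-1744564 - 1*2111283) + 2252437)*(r + Z(J(-26))) = ((-1744564 - 1*2111283) + 2252437)*(2915783 + (17 + (-26)**2)) = ((-1744564 - 2111283) + 2252437)*(2915783 + (17 + 676)) = (-3855847 + 2252437)*(2915783 + 693) = -1603410*2916476 = -4676306783160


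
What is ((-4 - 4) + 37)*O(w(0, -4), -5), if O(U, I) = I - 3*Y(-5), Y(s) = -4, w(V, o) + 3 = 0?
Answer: 203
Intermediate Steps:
w(V, o) = -3 (w(V, o) = -3 + 0 = -3)
O(U, I) = 12 + I (O(U, I) = I - 3*(-4) = I + 12 = 12 + I)
((-4 - 4) + 37)*O(w(0, -4), -5) = ((-4 - 4) + 37)*(12 - 5) = (-8 + 37)*7 = 29*7 = 203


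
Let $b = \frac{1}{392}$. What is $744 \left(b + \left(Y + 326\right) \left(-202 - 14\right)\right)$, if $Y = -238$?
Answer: $- \frac{692955555}{49} \approx -1.4142 \cdot 10^{7}$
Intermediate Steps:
$b = \frac{1}{392} \approx 0.002551$
$744 \left(b + \left(Y + 326\right) \left(-202 - 14\right)\right) = 744 \left(\frac{1}{392} + \left(-238 + 326\right) \left(-202 - 14\right)\right) = 744 \left(\frac{1}{392} + 88 \left(-216\right)\right) = 744 \left(\frac{1}{392} - 19008\right) = 744 \left(- \frac{7451135}{392}\right) = - \frac{692955555}{49}$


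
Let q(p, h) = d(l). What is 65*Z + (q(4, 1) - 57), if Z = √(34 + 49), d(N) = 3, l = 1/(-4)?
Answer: -54 + 65*√83 ≈ 538.18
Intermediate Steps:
l = -¼ ≈ -0.25000
q(p, h) = 3
Z = √83 ≈ 9.1104
65*Z + (q(4, 1) - 57) = 65*√83 + (3 - 57) = 65*√83 - 54 = -54 + 65*√83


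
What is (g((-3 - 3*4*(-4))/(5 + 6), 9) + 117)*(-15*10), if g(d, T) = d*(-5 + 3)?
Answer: -179550/11 ≈ -16323.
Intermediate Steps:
g(d, T) = -2*d (g(d, T) = d*(-2) = -2*d)
(g((-3 - 3*4*(-4))/(5 + 6), 9) + 117)*(-15*10) = (-2*(-3 - 3*4*(-4))/(5 + 6) + 117)*(-15*10) = (-2*(-3 - 12*(-4))/11 + 117)*(-150) = (-2*(-3 + 48)/11 + 117)*(-150) = (-90/11 + 117)*(-150) = (1197/11)*(-150) = -179550/11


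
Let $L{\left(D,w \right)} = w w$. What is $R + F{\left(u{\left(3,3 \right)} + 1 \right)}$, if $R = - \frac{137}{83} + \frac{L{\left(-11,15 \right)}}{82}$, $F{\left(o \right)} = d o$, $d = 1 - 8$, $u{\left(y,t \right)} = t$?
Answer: $- \frac{183127}{6806} \approx -26.907$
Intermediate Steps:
$L{\left(D,w \right)} = w^{2}$
$d = -7$ ($d = 1 - 8 = -7$)
$F{\left(o \right)} = - 7 o$
$R = \frac{7441}{6806}$ ($R = - \frac{137}{83} + \frac{15^{2}}{82} = \left(-137\right) \frac{1}{83} + 225 \cdot \frac{1}{82} = - \frac{137}{83} + \frac{225}{82} = \frac{7441}{6806} \approx 1.0933$)
$R + F{\left(u{\left(3,3 \right)} + 1 \right)} = \frac{7441}{6806} - 7 \left(3 + 1\right) = \frac{7441}{6806} - 28 = - \frac{183127}{6806}$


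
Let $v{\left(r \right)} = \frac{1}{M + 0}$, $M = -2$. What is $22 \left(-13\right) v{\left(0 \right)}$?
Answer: $143$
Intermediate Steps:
$v{\left(r \right)} = - \frac{1}{2}$ ($v{\left(r \right)} = \frac{1}{-2 + 0} = \frac{1}{-2} = - \frac{1}{2}$)
$22 \left(-13\right) v{\left(0 \right)} = 22 \left(-13\right) \left(- \frac{1}{2}\right) = \left(-286\right) \left(- \frac{1}{2}\right) = 143$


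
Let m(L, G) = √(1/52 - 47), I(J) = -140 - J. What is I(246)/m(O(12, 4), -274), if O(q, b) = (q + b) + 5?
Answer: 772*I*√31759/2443 ≈ 56.315*I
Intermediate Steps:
O(q, b) = 5 + b + q (O(q, b) = (b + q) + 5 = 5 + b + q)
m(L, G) = I*√31759/26 (m(L, G) = √(1/52 - 47) = √(-2443/52) = I*√31759/26)
I(246)/m(O(12, 4), -274) = (-140 - 1*246)/((I*√31759/26)) = (-140 - 246)*(-2*I*√31759/2443) = -(-772)*I*√31759/2443 = 772*I*√31759/2443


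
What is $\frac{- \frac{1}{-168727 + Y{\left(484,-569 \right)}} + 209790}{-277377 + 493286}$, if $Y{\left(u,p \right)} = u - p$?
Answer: $\frac{35176328461}{36202325666} \approx 0.97166$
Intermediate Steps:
$\frac{- \frac{1}{-168727 + Y{\left(484,-569 \right)}} + 209790}{-277377 + 493286} = \frac{- \frac{1}{-168727 + \left(484 - -569\right)} + 209790}{-277377 + 493286} = \frac{- \frac{1}{-168727 + \left(484 + 569\right)} + 209790}{215909} = \left(- \frac{1}{-168727 + 1053} + 209790\right) \frac{1}{215909} = \left(- \frac{1}{-167674} + 209790\right) \frac{1}{215909} = \left(\left(-1\right) \left(- \frac{1}{167674}\right) + 209790\right) \frac{1}{215909} = \left(\frac{1}{167674} + 209790\right) \frac{1}{215909} = \frac{35176328461}{167674} \cdot \frac{1}{215909} = \frac{35176328461}{36202325666}$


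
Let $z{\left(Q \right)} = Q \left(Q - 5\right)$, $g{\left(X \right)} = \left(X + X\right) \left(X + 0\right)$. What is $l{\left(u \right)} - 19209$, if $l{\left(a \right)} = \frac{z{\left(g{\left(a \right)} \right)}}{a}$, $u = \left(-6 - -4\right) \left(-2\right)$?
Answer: $-18993$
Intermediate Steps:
$g{\left(X \right)} = 2 X^{2}$ ($g{\left(X \right)} = 2 X X = 2 X^{2}$)
$z{\left(Q \right)} = Q \left(-5 + Q\right)$
$u = 4$ ($u = \left(-6 + 4\right) \left(-2\right) = \left(-2\right) \left(-2\right) = 4$)
$l{\left(a \right)} = 2 a \left(-5 + 2 a^{2}\right)$ ($l{\left(a \right)} = \frac{2 a^{2} \left(-5 + 2 a^{2}\right)}{a} = 2 a \left(-5 + 2 a^{2}\right)$)
$l{\left(u \right)} - 19209 = \left(\left(-10\right) 4 + 4 \cdot 4^{3}\right) - 19209 = \left(-40 + 4 \cdot 64\right) - 19209 = \left(-40 + 256\right) - 19209 = 216 - 19209 = -18993$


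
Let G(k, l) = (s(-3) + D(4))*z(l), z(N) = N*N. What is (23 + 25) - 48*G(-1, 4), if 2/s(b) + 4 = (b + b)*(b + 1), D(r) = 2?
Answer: -1680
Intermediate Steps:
z(N) = N**2
s(b) = 2/(-4 + 2*b*(1 + b)) (s(b) = 2/(-4 + (b + b)*(b + 1)) = 2/(-4 + (2*b)*(1 + b)) = 2/(-4 + 2*b*(1 + b)))
G(k, l) = 9*l**2/4 (G(k, l) = (1/(-2 - 3 + (-3)**2) + 2)*l**2 = (1/(-2 - 3 + 9) + 2)*l**2 = (1/4 + 2)*l**2 = 9*l**2/4)
(23 + 25) - 48*G(-1, 4) = (23 + 25) - 108*4**2 = 48 - 108*16 = 48 - 48*36 = 48 - 1728 = -1680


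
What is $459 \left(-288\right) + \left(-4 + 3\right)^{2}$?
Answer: $-132191$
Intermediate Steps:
$459 \left(-288\right) + \left(-4 + 3\right)^{2} = -132192 + \left(-1\right)^{2} = -132192 + 1 = -132191$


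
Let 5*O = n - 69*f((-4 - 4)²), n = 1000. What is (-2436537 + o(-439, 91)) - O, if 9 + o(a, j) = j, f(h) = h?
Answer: -12178859/5 ≈ -2.4358e+6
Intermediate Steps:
o(a, j) = -9 + j
O = -3416/5 (O = (1000 - 69*(-4 - 4)²)/5 = (1000 - 69*(-8)²)/5 = (1000 - 69*64)/5 = (1000 - 4416)/5 = (⅕)*(-3416) = -3416/5 ≈ -683.20)
(-2436537 + o(-439, 91)) - O = (-2436537 + (-9 + 91)) - 1*(-3416/5) = (-2436537 + 82) + 3416/5 = -2436455 + 3416/5 = -12178859/5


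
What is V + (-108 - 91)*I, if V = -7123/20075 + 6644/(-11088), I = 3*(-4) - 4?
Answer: 16102711279/5058900 ≈ 3183.0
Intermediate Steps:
I = -16 (I = -12 - 4 = -16)
V = -4826321/5058900 (V = -7123*1/20075 + 6644*(-1/11088) = -7123/20075 - 151/252 = -4826321/5058900 ≈ -0.95403)
V + (-108 - 91)*I = -4826321/5058900 + (-108 - 91)*(-16) = -4826321/5058900 - 199*(-16) = -4826321/5058900 + 3184 = 16102711279/5058900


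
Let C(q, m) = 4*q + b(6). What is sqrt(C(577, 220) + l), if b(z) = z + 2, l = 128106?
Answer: sqrt(130422) ≈ 361.14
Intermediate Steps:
b(z) = 2 + z
C(q, m) = 8 + 4*q (C(q, m) = 4*q + (2 + 6) = 4*q + 8 = 8 + 4*q)
sqrt(C(577, 220) + l) = sqrt((8 + 4*577) + 128106) = sqrt((8 + 2308) + 128106) = sqrt(2316 + 128106) = sqrt(130422)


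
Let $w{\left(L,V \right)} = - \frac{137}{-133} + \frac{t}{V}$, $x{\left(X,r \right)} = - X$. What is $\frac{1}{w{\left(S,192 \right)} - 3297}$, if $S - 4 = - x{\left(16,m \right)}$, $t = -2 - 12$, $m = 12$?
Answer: $- \frac{12768}{42083875} \approx -0.00030339$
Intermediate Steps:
$t = -14$ ($t = -2 - 12 = -14$)
$S = 20$ ($S = 4 - \left(-1\right) 16 = 4 - -16 = 4 + 16 = 20$)
$w{\left(L,V \right)} = \frac{137}{133} - \frac{14}{V}$ ($w{\left(L,V \right)} = - \frac{137}{-133} - \frac{14}{V} = \left(-137\right) \left(- \frac{1}{133}\right) - \frac{14}{V} = \frac{137}{133} - \frac{14}{V}$)
$\frac{1}{w{\left(S,192 \right)} - 3297} = \frac{1}{\left(\frac{137}{133} - \frac{14}{192}\right) - 3297} = \frac{1}{\left(\frac{137}{133} - \frac{7}{96}\right) - 3297} = \frac{1}{\frac{12221}{12768} - 3297} = \frac{1}{- \frac{42083875}{12768}} = - \frac{12768}{42083875}$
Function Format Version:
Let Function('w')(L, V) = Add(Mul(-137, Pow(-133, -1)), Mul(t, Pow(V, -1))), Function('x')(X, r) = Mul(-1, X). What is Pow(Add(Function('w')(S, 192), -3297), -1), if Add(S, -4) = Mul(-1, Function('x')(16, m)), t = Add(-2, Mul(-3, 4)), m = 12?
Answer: Rational(-12768, 42083875) ≈ -0.00030339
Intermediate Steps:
t = -14 (t = Add(-2, -12) = -14)
S = 20 (S = Add(4, Mul(-1, Mul(-1, 16))) = Add(4, Mul(-1, -16)) = Add(4, 16) = 20)
Function('w')(L, V) = Add(Rational(137, 133), Mul(-14, Pow(V, -1))) (Function('w')(L, V) = Add(Mul(-137, Pow(-133, -1)), Mul(-14, Pow(V, -1))) = Add(Mul(-137, Rational(-1, 133)), Mul(-14, Pow(V, -1))) = Add(Rational(137, 133), Mul(-14, Pow(V, -1))))
Pow(Add(Function('w')(S, 192), -3297), -1) = Pow(Add(Add(Rational(137, 133), Mul(-14, Pow(192, -1))), -3297), -1) = Pow(Add(Add(Rational(137, 133), Mul(-14, Rational(1, 192))), -3297), -1) = Pow(Add(Add(Rational(137, 133), Rational(-7, 96)), -3297), -1) = Pow(Add(Rational(12221, 12768), -3297), -1) = Pow(Rational(-42083875, 12768), -1) = Rational(-12768, 42083875)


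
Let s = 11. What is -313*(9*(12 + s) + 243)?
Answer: -140850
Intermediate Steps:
-313*(9*(12 + s) + 243) = -313*(9*(12 + 11) + 243) = -313*(9*23 + 243) = -313*(207 + 243) = -313*450 = -140850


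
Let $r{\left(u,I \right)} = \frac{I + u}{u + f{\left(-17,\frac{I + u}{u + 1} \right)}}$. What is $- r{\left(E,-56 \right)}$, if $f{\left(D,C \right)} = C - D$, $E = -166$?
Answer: $- \frac{4070}{2707} \approx -1.5035$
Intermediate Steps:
$r{\left(u,I \right)} = \frac{I + u}{17 + u + \frac{I + u}{1 + u}}$ ($r{\left(u,I \right)} = \frac{I + u}{u + \left(\frac{I + u}{u + 1} - -17\right)} = \frac{I + u}{u + \left(\frac{I + u}{1 + u} + 17\right)} = \frac{I + u}{u + \left(17 + \frac{I + u}{1 + u}\right)} = \frac{I + u}{17 + u + \frac{I + u}{1 + u}}$)
$- r{\left(E,-56 \right)} = - \frac{\left(1 - 166\right) \left(-56 - 166\right)}{-56 - 166 + \left(1 - 166\right) \left(17 - 166\right)} = - \frac{\left(-165\right) \left(-222\right)}{-56 - 166 - -24585} = - \frac{\left(-165\right) \left(-222\right)}{-56 - 166 + 24585} = - \frac{\left(-165\right) \left(-222\right)}{24363} = \left(-1\right) \frac{4070}{2707} = - \frac{4070}{2707}$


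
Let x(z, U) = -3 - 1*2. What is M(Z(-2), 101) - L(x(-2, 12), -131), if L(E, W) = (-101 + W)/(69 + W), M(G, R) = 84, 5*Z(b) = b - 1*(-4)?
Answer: 2488/31 ≈ 80.258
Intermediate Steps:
Z(b) = 4/5 + b/5 (Z(b) = (b - 1*(-4))/5 = (b + 4)/5 = (4 + b)/5 = 4/5 + b/5)
x(z, U) = -5 (x(z, U) = -3 - 2 = -5)
L(E, W) = (-101 + W)/(69 + W)
M(Z(-2), 101) - L(x(-2, 12), -131) = 84 - (-101 - 131)/(69 - 131) = 84 - (-232)/(-62) = 84 - (-1)*(-232)/62 = 84 - 1*116/31 = 84 - 116/31 = 2488/31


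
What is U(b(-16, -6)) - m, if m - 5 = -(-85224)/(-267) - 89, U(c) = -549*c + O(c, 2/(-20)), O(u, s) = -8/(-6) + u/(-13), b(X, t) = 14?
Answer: -25277740/3471 ≈ -7282.6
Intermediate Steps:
O(u, s) = 4/3 - u/13 (O(u, s) = -8*(-⅙) + u*(-1/13) = 4/3 - u/13)
U(c) = 4/3 - 7138*c/13 (U(c) = -549*c + (4/3 - c/13) = 4/3 - 7138*c/13)
m = -35884/89 (m = 5 + (-(-85224)/(-267) - 89) = 5 + (-(-85224)*(-1)/267 - 89) = 5 + (-268*106/89 - 89) = 5 + (-28408/89 - 89) = 5 - 36329/89 = -35884/89 ≈ -403.19)
U(b(-16, -6)) - m = (4/3 - 7138/13*14) - 1*(-35884/89) = (4/3 - 99932/13) + 35884/89 = -299744/39 + 35884/89 = -25277740/3471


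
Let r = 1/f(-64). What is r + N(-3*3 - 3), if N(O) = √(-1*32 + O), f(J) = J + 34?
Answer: -1/30 + 2*I*√11 ≈ -0.033333 + 6.6332*I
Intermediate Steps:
f(J) = 34 + J
r = -1/30 (r = 1/(34 - 64) = 1/(-30) = -1/30 ≈ -0.033333)
N(O) = √(-32 + O)
r + N(-3*3 - 3) = -1/30 + √(-32 + (-3*3 - 3)) = -1/30 + √(-32 + (-9 - 3)) = -1/30 + √(-32 - 12) = -1/30 + √(-44) = -1/30 + 2*I*√11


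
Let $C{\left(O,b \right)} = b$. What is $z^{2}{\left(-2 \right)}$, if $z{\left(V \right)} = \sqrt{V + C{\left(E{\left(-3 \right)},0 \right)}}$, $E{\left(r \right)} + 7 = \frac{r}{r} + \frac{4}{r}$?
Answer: $-2$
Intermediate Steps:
$E{\left(r \right)} = -6 + \frac{4}{r}$ ($E{\left(r \right)} = -7 + \left(\frac{r}{r} + \frac{4}{r}\right) = -7 + \left(1 + \frac{4}{r}\right) = -6 + \frac{4}{r}$)
$z{\left(V \right)} = \sqrt{V}$ ($z{\left(V \right)} = \sqrt{V + 0} = \sqrt{V}$)
$z^{2}{\left(-2 \right)} = \left(\sqrt{-2}\right)^{2} = \left(i \sqrt{2}\right)^{2} = -2$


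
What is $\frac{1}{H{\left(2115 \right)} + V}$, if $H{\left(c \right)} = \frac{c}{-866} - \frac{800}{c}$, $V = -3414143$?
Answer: $- \frac{366318}{1250663068679} \approx -2.929 \cdot 10^{-7}$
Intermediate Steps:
$H{\left(c \right)} = - \frac{800}{c} - \frac{c}{866}$ ($H{\left(c \right)} = c \left(- \frac{1}{866}\right) - \frac{800}{c} = - \frac{c}{866} - \frac{800}{c} = - \frac{800}{c} - \frac{c}{866}$)
$\frac{1}{H{\left(2115 \right)} + V} = \frac{1}{\left(- \frac{800}{2115} - \frac{2115}{866}\right) - 3414143} = \frac{1}{\left(\left(-800\right) \frac{1}{2115} - \frac{2115}{866}\right) - 3414143} = \frac{1}{\left(- \frac{160}{423} - \frac{2115}{866}\right) - 3414143} = \frac{1}{- \frac{1033205}{366318} - 3414143} = \frac{1}{- \frac{1250663068679}{366318}} = - \frac{366318}{1250663068679}$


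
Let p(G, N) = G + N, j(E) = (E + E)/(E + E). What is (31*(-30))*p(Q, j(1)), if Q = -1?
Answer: 0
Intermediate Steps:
j(E) = 1 (j(E) = (2*E)/((2*E)) = (2*E)*(1/(2*E)) = 1)
(31*(-30))*p(Q, j(1)) = (31*(-30))*(-1 + 1) = -930*0 = 0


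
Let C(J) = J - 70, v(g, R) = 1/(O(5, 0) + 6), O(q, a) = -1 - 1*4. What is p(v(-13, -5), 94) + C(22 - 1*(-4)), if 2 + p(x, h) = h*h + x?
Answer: 8791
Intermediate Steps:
O(q, a) = -5 (O(q, a) = -1 - 4 = -5)
v(g, R) = 1 (v(g, R) = 1/(-5 + 6) = 1/1 = 1)
p(x, h) = -2 + x + h**2 (p(x, h) = -2 + (h*h + x) = -2 + (h**2 + x) = -2 + (x + h**2) = -2 + x + h**2)
C(J) = -70 + J
p(v(-13, -5), 94) + C(22 - 1*(-4)) = (-2 + 1 + 94**2) + (-70 + (22 - 1*(-4))) = (-2 + 1 + 8836) + (-70 + (22 + 4)) = 8835 + (-70 + 26) = 8835 - 44 = 8791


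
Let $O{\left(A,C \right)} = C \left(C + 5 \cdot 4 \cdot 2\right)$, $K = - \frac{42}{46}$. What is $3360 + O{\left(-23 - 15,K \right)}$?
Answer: $\frac{1758561}{529} \approx 3324.3$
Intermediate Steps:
$K = - \frac{21}{23}$ ($K = \left(-42\right) \frac{1}{46} = - \frac{21}{23} \approx -0.91304$)
$O{\left(A,C \right)} = C \left(40 + C\right)$ ($O{\left(A,C \right)} = C \left(C + 20 \cdot 2\right) = C \left(C + 40\right) = C \left(40 + C\right)$)
$3360 + O{\left(-23 - 15,K \right)} = 3360 - \frac{21 \left(40 - \frac{21}{23}\right)}{23} = 3360 - \frac{18879}{529} = \frac{1758561}{529}$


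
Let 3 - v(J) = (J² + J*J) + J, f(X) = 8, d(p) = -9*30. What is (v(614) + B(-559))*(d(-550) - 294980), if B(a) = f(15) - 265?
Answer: 222872415000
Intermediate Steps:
d(p) = -270
B(a) = -257 (B(a) = 8 - 265 = -257)
v(J) = 3 - J - 2*J² (v(J) = 3 - ((J² + J*J) + J) = 3 - ((J² + J²) + J) = 3 - (2*J² + J) = 3 - (J + 2*J²) = 3 + (-J - 2*J²) = 3 - J - 2*J²)
(v(614) + B(-559))*(d(-550) - 294980) = ((3 - 1*614 - 2*614²) - 257)*(-270 - 294980) = ((3 - 614 - 2*376996) - 257)*(-295250) = ((3 - 614 - 753992) - 257)*(-295250) = (-754603 - 257)*(-295250) = -754860*(-295250) = 222872415000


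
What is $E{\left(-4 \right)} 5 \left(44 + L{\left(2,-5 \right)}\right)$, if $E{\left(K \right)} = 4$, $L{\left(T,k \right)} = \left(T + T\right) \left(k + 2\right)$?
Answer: $640$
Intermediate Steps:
$L{\left(T,k \right)} = 2 T \left(2 + k\right)$
$E{\left(-4 \right)} 5 \left(44 + L{\left(2,-5 \right)}\right) = 4 \cdot 5 \left(44 + 2 \cdot 2 \left(2 - 5\right)\right) = 4 \cdot 5 \left(44 + 2 \cdot 2 \left(-3\right)\right) = 4 \cdot 5 \left(44 - 12\right) = 4 \cdot 5 \cdot 32 = 4 \cdot 160 = 640$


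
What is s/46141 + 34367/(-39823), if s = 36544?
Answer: -130436035/1837473043 ≈ -0.070987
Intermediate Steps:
s/46141 + 34367/(-39823) = 36544/46141 + 34367/(-39823) = 36544*(1/46141) + 34367*(-1/39823) = 36544/46141 - 34367/39823 = -130436035/1837473043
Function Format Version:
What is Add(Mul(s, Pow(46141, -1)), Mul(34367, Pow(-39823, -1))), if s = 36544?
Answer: Rational(-130436035, 1837473043) ≈ -0.070987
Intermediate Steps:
Add(Mul(s, Pow(46141, -1)), Mul(34367, Pow(-39823, -1))) = Add(Mul(36544, Pow(46141, -1)), Mul(34367, Pow(-39823, -1))) = Add(Mul(36544, Rational(1, 46141)), Mul(34367, Rational(-1, 39823))) = Add(Rational(36544, 46141), Rational(-34367, 39823)) = Rational(-130436035, 1837473043)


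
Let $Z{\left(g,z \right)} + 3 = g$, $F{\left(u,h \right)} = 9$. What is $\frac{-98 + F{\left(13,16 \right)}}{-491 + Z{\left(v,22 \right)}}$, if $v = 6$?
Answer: $\frac{89}{488} \approx 0.18238$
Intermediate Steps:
$Z{\left(g,z \right)} = -3 + g$
$\frac{-98 + F{\left(13,16 \right)}}{-491 + Z{\left(v,22 \right)}} = \frac{-98 + 9}{-491 + \left(-3 + 6\right)} = - \frac{89}{-491 + 3} = - \frac{89}{-488} = \left(-89\right) \left(- \frac{1}{488}\right) = \frac{89}{488}$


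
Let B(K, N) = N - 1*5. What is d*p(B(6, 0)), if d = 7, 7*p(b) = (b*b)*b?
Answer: -125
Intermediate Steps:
B(K, N) = -5 + N (B(K, N) = N - 5 = -5 + N)
p(b) = b³/7 (p(b) = ((b*b)*b)/7 = (b²*b)/7 = b³/7)
d*p(B(6, 0)) = 7*((-5 + 0)³/7) = 7*((⅐)*(-5)³) = 7*((⅐)*(-125)) = 7*(-125/7) = -125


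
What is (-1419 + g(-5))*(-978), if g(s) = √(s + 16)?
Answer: 1387782 - 978*√11 ≈ 1.3845e+6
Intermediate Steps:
g(s) = √(16 + s)
(-1419 + g(-5))*(-978) = (-1419 + √(16 - 5))*(-978) = (-1419 + √11)*(-978) = 1387782 - 978*√11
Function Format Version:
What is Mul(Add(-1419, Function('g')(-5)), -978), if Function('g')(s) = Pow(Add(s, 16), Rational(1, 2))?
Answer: Add(1387782, Mul(-978, Pow(11, Rational(1, 2)))) ≈ 1.3845e+6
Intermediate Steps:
Function('g')(s) = Pow(Add(16, s), Rational(1, 2))
Mul(Add(-1419, Function('g')(-5)), -978) = Mul(Add(-1419, Pow(Add(16, -5), Rational(1, 2))), -978) = Mul(Add(-1419, Pow(11, Rational(1, 2))), -978) = Add(1387782, Mul(-978, Pow(11, Rational(1, 2))))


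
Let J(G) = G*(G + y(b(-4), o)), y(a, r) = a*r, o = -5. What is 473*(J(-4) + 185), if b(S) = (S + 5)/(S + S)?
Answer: 187781/2 ≈ 93891.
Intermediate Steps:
b(S) = (5 + S)/(2*S) (b(S) = (5 + S)/((2*S)) = (5 + S)*(1/(2*S)) = (5 + S)/(2*S))
J(G) = G*(5/8 + G) (J(G) = G*(G + ((½)*(5 - 4)/(-4))*(-5)) = G*(G + ((½)*(-¼)*1)*(-5)) = G*(G - ⅛*(-5)) = G*(G + 5/8) = G*(5/8 + G))
473*(J(-4) + 185) = 473*((⅛)*(-4)*(5 + 8*(-4)) + 185) = 473*((⅛)*(-4)*(5 - 32) + 185) = 473*((⅛)*(-4)*(-27) + 185) = 473*(27/2 + 185) = 473*(397/2) = 187781/2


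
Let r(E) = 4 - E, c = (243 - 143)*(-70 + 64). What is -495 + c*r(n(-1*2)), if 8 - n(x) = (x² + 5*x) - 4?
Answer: 7905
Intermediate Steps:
n(x) = 12 - x² - 5*x (n(x) = 8 - ((x² + 5*x) - 4) = 8 - (-4 + x² + 5*x) = 8 + (4 - x² - 5*x) = 12 - x² - 5*x)
c = -600 (c = 100*(-6) = -600)
-495 + c*r(n(-1*2)) = -495 - 600*(4 - (12 - (-1*2)² - (-5)*2)) = -495 - 600*(4 - (12 - 1*(-2)² - 5*(-2))) = -495 - 600*(4 - (12 - 1*4 + 10)) = -495 - 600*(4 - (12 - 4 + 10)) = -495 - 600*(4 - 1*18) = -495 - 600*(4 - 18) = -495 - 600*(-14) = -495 + 8400 = 7905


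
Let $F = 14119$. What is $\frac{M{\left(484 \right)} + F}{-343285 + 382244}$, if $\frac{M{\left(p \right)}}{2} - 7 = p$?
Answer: $\frac{15101}{38959} \approx 0.38761$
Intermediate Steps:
$M{\left(p \right)} = 14 + 2 p$
$\frac{M{\left(484 \right)} + F}{-343285 + 382244} = \frac{\left(14 + 2 \cdot 484\right) + 14119}{-343285 + 382244} = \frac{\left(14 + 968\right) + 14119}{38959} = \left(982 + 14119\right) \frac{1}{38959} = 15101 \cdot \frac{1}{38959} = \frac{15101}{38959}$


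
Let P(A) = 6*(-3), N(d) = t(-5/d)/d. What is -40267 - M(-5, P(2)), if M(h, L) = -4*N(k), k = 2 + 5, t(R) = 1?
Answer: -281865/7 ≈ -40266.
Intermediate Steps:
k = 7
N(d) = 1/d
P(A) = -18
M(h, L) = -4/7
-40267 - M(-5, P(2)) = -40267 - (-4)/7 = -40267 - 1*(-4/7) = -40267 + 4/7 = -281865/7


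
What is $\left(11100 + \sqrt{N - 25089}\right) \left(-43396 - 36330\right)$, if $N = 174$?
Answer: $-884958600 - 79726 i \sqrt{24915} \approx -8.8496 \cdot 10^{8} - 1.2584 \cdot 10^{7} i$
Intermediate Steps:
$\left(11100 + \sqrt{N - 25089}\right) \left(-43396 - 36330\right) = \left(11100 + \sqrt{174 - 25089}\right) \left(-43396 - 36330\right) = \left(11100 + \sqrt{-24915}\right) \left(-79726\right) = \left(11100 + i \sqrt{24915}\right) \left(-79726\right) = -884958600 - 79726 i \sqrt{24915}$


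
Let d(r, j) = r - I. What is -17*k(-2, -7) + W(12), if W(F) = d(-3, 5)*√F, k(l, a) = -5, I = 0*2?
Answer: 85 - 6*√3 ≈ 74.608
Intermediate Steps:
I = 0
d(r, j) = r (d(r, j) = r - 1*0 = r + 0 = r)
W(F) = -3*√F
-17*k(-2, -7) + W(12) = -17*(-5) - 6*√3 = 85 - 6*√3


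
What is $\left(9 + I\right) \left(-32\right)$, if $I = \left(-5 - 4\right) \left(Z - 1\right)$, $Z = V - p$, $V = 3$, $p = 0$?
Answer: $288$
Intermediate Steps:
$Z = 3$ ($Z = 3 - 0 = 3 + 0 = 3$)
$I = -18$ ($I = \left(-5 - 4\right) \left(3 - 1\right) = \left(-9\right) 2 = -18$)
$\left(9 + I\right) \left(-32\right) = \left(9 - 18\right) \left(-32\right) = \left(-9\right) \left(-32\right) = 288$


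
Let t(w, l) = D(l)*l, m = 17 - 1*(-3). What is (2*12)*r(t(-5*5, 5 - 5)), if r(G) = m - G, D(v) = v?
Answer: 480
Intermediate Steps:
m = 20 (m = 17 + 3 = 20)
t(w, l) = l**2 (t(w, l) = l*l = l**2)
r(G) = 20 - G
(2*12)*r(t(-5*5, 5 - 5)) = (2*12)*(20 - (5 - 5)**2) = 24*(20 - 1*0**2) = 24*(20 - 1*0) = 24*(20 + 0) = 24*20 = 480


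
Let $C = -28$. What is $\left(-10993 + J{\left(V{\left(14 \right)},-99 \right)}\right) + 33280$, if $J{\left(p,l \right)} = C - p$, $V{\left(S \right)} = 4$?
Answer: $22255$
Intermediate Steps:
$J{\left(p,l \right)} = -28 - p$
$\left(-10993 + J{\left(V{\left(14 \right)},-99 \right)}\right) + 33280 = \left(-10993 - 32\right) + 33280 = -11025 + 33280 = 22255$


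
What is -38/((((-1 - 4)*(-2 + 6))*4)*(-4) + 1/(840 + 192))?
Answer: -39216/330241 ≈ -0.11875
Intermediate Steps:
-38/((((-1 - 4)*(-2 + 6))*4)*(-4) + 1/(840 + 192)) = -38/((-5*4*4)*(-4) + 1/1032) = -38/(-20*4*(-4) + 1/1032) = -38/(-80*(-4) + 1/1032) = -38/(320 + 1/1032) = -38/(330241/1032) = (1032/330241)*(-38) = -39216/330241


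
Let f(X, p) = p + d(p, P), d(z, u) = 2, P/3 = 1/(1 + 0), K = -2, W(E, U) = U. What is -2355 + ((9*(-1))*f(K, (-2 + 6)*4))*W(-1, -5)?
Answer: -1545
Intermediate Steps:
P = 3 (P = 3/(1 + 0) = 3/1 = 3*1 = 3)
f(X, p) = 2 + p (f(X, p) = p + 2 = 2 + p)
-2355 + ((9*(-1))*f(K, (-2 + 6)*4))*W(-1, -5) = -2355 + ((9*(-1))*(2 + (-2 + 6)*4))*(-5) = -2355 - 9*(2 + 4*4)*(-5) = -2355 - 9*(2 + 16)*(-5) = -2355 - 9*18*(-5) = -2355 - 162*(-5) = -2355 + 810 = -1545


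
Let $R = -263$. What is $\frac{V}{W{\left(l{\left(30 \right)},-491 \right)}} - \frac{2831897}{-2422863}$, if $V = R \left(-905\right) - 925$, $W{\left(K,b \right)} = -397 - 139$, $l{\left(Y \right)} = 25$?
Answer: $- \frac{286459345939}{649327284} \approx -441.16$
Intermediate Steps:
$W{\left(K,b \right)} = -536$ ($W{\left(K,b \right)} = -397 - 139 = -536$)
$V = 237090$ ($V = \left(-263\right) \left(-905\right) - 925 = 238015 - 925 = 237090$)
$\frac{V}{W{\left(l{\left(30 \right)},-491 \right)}} - \frac{2831897}{-2422863} = \frac{237090}{-536} - \frac{2831897}{-2422863} = 237090 \left(- \frac{1}{536}\right) - - \frac{2831897}{2422863} = - \frac{118545}{268} + \frac{2831897}{2422863} = - \frac{286459345939}{649327284}$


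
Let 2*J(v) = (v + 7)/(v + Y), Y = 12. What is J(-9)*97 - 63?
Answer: -286/3 ≈ -95.333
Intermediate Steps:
J(v) = (7 + v)/(2*(12 + v)) (J(v) = ((v + 7)/(v + 12))/2 = ((7 + v)/(12 + v))/2 = (7 + v)/(2*(12 + v)))
J(-9)*97 - 63 = ((7 - 9)/(2*(12 - 9)))*97 - 63 = ((½)*(-2)/3)*97 - 63 = ((½)*(⅓)*(-2))*97 - 63 = -⅓*97 - 63 = -97/3 - 63 = -286/3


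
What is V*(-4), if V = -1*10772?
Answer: 43088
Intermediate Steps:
V = -10772
V*(-4) = -10772*(-4) = 43088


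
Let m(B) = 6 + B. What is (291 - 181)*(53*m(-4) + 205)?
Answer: 34210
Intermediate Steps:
(291 - 181)*(53*m(-4) + 205) = (291 - 181)*(53*(6 - 4) + 205) = 110*(53*2 + 205) = 110*(106 + 205) = 110*311 = 34210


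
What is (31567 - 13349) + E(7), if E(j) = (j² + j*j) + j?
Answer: 18323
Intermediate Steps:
E(j) = j + 2*j² (E(j) = (j² + j²) + j = 2*j² + j = j + 2*j²)
(31567 - 13349) + E(7) = (31567 - 13349) + 7*(1 + 2*7) = 18218 + 7*(1 + 14) = 18218 + 7*15 = 18218 + 105 = 18323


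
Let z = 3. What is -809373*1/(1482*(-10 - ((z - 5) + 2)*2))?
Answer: 269791/4940 ≈ 54.614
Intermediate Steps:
-809373*1/(1482*(-10 - ((z - 5) + 2)*2)) = -809373*1/(1482*(-10 - ((3 - 5) + 2)*2)) = -809373*1/(1482*(-10 - (-2 + 2)*2)) = -809373*1/(1482*(-10 - 0*2)) = -809373*1/(1482*(-10 - 1*0)) = -809373*1/(1482*(-10 + 0)) = -809373/(1482*(-10)) = -809373/(-14820) = -809373*(-1/14820) = 269791/4940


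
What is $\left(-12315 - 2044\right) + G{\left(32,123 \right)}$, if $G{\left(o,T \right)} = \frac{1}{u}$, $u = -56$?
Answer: $- \frac{804105}{56} \approx -14359.0$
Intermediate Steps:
$G{\left(o,T \right)} = - \frac{1}{56}$ ($G{\left(o,T \right)} = \frac{1}{-56} = - \frac{1}{56}$)
$\left(-12315 - 2044\right) + G{\left(32,123 \right)} = \left(-12315 - 2044\right) - \frac{1}{56} = -14359 - \frac{1}{56} = - \frac{804105}{56}$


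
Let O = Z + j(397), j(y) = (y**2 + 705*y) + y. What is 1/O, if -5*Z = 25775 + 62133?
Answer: 5/2101547 ≈ 2.3792e-6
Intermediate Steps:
j(y) = y**2 + 706*y
Z = -87908/5 (Z = -(25775 + 62133)/5 = -1/5*87908 = -87908/5 ≈ -17582.)
O = 2101547/5 (O = -87908/5 + 397*(706 + 397) = -87908/5 + 397*1103 = -87908/5 + 437891 = 2101547/5 ≈ 4.2031e+5)
1/O = 1/(2101547/5) = 5/2101547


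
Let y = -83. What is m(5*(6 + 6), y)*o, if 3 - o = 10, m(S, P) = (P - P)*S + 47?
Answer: -329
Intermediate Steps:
m(S, P) = 47 (m(S, P) = 0*S + 47 = 0 + 47 = 47)
o = -7 (o = 3 - 1*10 = 3 - 10 = -7)
m(5*(6 + 6), y)*o = 47*(-7) = -329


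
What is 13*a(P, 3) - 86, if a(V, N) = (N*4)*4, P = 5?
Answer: 538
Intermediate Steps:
a(V, N) = 16*N (a(V, N) = (4*N)*4 = 16*N)
13*a(P, 3) - 86 = 13*(16*3) - 86 = 13*48 - 86 = 624 - 86 = 538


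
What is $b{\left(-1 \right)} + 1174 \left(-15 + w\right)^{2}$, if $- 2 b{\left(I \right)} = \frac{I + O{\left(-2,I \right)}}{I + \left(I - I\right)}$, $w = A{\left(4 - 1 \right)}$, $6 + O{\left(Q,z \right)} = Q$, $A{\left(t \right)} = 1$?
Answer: $\frac{460199}{2} \approx 2.301 \cdot 10^{5}$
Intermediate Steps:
$O{\left(Q,z \right)} = -6 + Q$
$w = 1$
$b{\left(I \right)} = - \frac{-8 + I}{2 I}$ ($b{\left(I \right)} = - \frac{\left(I - 8\right) \frac{1}{I + \left(I - I\right)}}{2} = - \frac{\left(I - 8\right) \frac{1}{I + 0}}{2} = - \frac{\left(-8 + I\right) \frac{1}{I}}{2} = - \frac{\frac{1}{I} \left(-8 + I\right)}{2} = - \frac{-8 + I}{2 I}$)
$b{\left(-1 \right)} + 1174 \left(-15 + w\right)^{2} = \frac{8 - -1}{2 \left(-1\right)} + 1174 \left(-15 + 1\right)^{2} = \frac{1}{2} \left(-1\right) \left(8 + 1\right) + 1174 \left(-14\right)^{2} = \frac{1}{2} \left(-1\right) 9 + 1174 \cdot 196 = - \frac{9}{2} + 230104 = \frac{460199}{2}$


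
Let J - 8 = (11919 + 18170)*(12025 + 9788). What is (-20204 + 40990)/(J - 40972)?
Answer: 20786/656290393 ≈ 3.1672e-5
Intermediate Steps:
J = 656331365 (J = 8 + (11919 + 18170)*(12025 + 9788) = 8 + 30089*21813 = 8 + 656331357 = 656331365)
(-20204 + 40990)/(J - 40972) = (-20204 + 40990)/(656331365 - 40972) = 20786/656290393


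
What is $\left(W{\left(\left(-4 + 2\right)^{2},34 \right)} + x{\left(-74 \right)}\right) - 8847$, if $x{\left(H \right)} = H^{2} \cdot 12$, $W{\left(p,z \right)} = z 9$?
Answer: $57171$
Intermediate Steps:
$W{\left(p,z \right)} = 9 z$
$x{\left(H \right)} = 12 H^{2}$
$\left(W{\left(\left(-4 + 2\right)^{2},34 \right)} + x{\left(-74 \right)}\right) - 8847 = \left(9 \cdot 34 + 12 \left(-74\right)^{2}\right) - 8847 = \left(306 + 12 \cdot 5476\right) - 8847 = \left(306 + 65712\right) - 8847 = 66018 - 8847 = 57171$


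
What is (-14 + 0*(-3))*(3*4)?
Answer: -168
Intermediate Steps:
(-14 + 0*(-3))*(3*4) = (-14 + 0)*12 = -14*12 = -168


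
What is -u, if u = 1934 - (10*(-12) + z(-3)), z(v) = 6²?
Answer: -2018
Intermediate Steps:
z(v) = 36
u = 2018 (u = 1934 - (10*(-12) + 36) = 1934 - (-120 + 36) = 1934 - 1*(-84) = 1934 + 84 = 2018)
-u = -1*2018 = -2018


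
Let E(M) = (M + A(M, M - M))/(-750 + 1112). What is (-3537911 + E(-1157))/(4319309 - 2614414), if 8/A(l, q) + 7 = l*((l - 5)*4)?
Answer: -6887391645483523/3318983708610710 ≈ -2.0751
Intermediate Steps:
A(l, q) = 8/(-7 + l*(-20 + 4*l)) (A(l, q) = 8/(-7 + l*((l - 5)*4)) = 8/(-7 + l*((-5 + l)*4)) = 8/(-7 + l*(-20 + 4*l)))
E(M) = M/362 + 4/(181*(-7 - 20*M + 4*M²)) (E(M) = (M + 8/(-7 - 20*M + 4*M²))/(-750 + 1112) = (M + 8/(-7 - 20*M + 4*M²))/362 = (M + 8/(-7 - 20*M + 4*M²))*(1/362) = M/362 + 4/(181*(-7 - 20*M + 4*M²)))
(-3537911 + E(-1157))/(4319309 - 2614414) = (-3537911 + (-8 - 1157*(7 - 4*(-1157)² + 20*(-1157)))/(362*(7 - 4*(-1157)² + 20*(-1157))))/(4319309 - 2614414) = (-3537911 + (-8 - 1157*(7 - 4*1338649 - 23140))/(362*(7 - 4*1338649 - 23140)))/1704895 = (-3537911 + (-8 - 1157*(7 - 5354596 - 23140))/(362*(7 - 5354596 - 23140)))*(1/1704895) = (-3537911 + (1/362)*(-8 - 1157*(-5377729))/(-5377729))*(1/1704895) = (-3537911 + (1/362)*(-1/5377729)*(-8 + 6222032453))*(1/1704895) = (-3537911 + (1/362)*(-1/5377729)*6222032445)*(1/1704895) = (-3537911 - 6222032445/1946737898)*(1/1704895) = -6887391645483523/1946737898*1/1704895 = -6887391645483523/3318983708610710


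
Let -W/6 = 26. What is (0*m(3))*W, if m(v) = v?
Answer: 0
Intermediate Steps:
W = -156 (W = -6*26 = -156)
(0*m(3))*W = (0*3)*(-156) = 0*(-156) = 0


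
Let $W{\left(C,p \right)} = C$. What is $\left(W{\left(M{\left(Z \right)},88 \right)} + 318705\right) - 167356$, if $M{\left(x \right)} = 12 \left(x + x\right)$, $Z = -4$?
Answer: $151253$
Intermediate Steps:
$M{\left(x \right)} = 24 x$ ($M{\left(x \right)} = 12 \cdot 2 x = 24 x$)
$\left(W{\left(M{\left(Z \right)},88 \right)} + 318705\right) - 167356 = \left(24 \left(-4\right) + 318705\right) - 167356 = \left(-96 + 318705\right) - 167356 = 318609 - 167356 = 151253$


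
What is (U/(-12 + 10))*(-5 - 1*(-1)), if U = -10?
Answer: -20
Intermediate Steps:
(U/(-12 + 10))*(-5 - 1*(-1)) = (-10/(-12 + 10))*(-5 - 1*(-1)) = (-10/(-2))*(-5 + 1) = -1/2*(-10)*(-4) = 5*(-4) = -20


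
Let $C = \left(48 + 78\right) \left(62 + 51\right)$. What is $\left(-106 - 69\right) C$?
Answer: $-2491650$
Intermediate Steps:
$C = 14238$ ($C = 126 \cdot 113 = 14238$)
$\left(-106 - 69\right) C = \left(-106 - 69\right) 14238 = \left(-175\right) 14238 = -2491650$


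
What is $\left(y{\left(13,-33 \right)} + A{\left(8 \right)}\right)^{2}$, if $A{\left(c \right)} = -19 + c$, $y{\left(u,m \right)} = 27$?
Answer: $256$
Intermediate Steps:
$\left(y{\left(13,-33 \right)} + A{\left(8 \right)}\right)^{2} = \left(27 + \left(-19 + 8\right)\right)^{2} = \left(27 - 11\right)^{2} = 16^{2} = 256$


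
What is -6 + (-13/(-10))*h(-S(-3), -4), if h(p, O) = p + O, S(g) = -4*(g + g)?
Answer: -212/5 ≈ -42.400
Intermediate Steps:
S(g) = -8*g
h(p, O) = O + p
-6 + (-13/(-10))*h(-S(-3), -4) = -6 + (-13/(-10))*(-4 - (-8)*(-3)) = -6 + (-13*(-1/10))*(-4 - 1*24) = -6 + 13*(-4 - 24)/10 = -6 + (13/10)*(-28) = -6 - 182/5 = -212/5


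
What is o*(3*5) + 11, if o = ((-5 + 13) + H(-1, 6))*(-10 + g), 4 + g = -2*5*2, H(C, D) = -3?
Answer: -2539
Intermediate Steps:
g = -24 (g = -4 - 2*5*2 = -4 - 10*2 = -4 - 20 = -24)
o = -170 (o = ((-5 + 13) - 3)*(-10 - 24) = (8 - 3)*(-34) = 5*(-34) = -170)
o*(3*5) + 11 = -510*5 + 11 = -170*15 + 11 = -2550 + 11 = -2539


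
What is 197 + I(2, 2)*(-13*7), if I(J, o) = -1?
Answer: 288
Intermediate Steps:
197 + I(2, 2)*(-13*7) = 197 - (-13)*7 = 197 - 1*(-91) = 197 + 91 = 288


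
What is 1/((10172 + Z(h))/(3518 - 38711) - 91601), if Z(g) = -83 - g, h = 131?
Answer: -35193/3223723951 ≈ -1.0917e-5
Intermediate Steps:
1/((10172 + Z(h))/(3518 - 38711) - 91601) = 1/((10172 + (-83 - 1*131))/(3518 - 38711) - 91601) = 1/((10172 + (-83 - 131))/(-35193) - 91601) = 1/((10172 - 214)*(-1/35193) - 91601) = 1/(9958*(-1/35193) - 91601) = 1/(-9958/35193 - 91601) = 1/(-3223723951/35193) = -35193/3223723951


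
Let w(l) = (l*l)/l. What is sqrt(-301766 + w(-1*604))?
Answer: I*sqrt(302370) ≈ 549.88*I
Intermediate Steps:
w(l) = l (w(l) = l**2/l = l)
sqrt(-301766 + w(-1*604)) = sqrt(-301766 - 1*604) = sqrt(-301766 - 604) = sqrt(-302370) = I*sqrt(302370)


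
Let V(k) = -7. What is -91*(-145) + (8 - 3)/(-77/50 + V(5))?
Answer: 5634015/427 ≈ 13194.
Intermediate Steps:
-91*(-145) + (8 - 3)/(-77/50 + V(5)) = -91*(-145) + (8 - 3)/(-77/50 - 7) = 13195 + 5/(-77*1/50 - 7) = 13195 + 5/(-77/50 - 7) = 13195 + 5/(-427/50) = 13195 + 5*(-50/427) = 13195 - 250/427 = 5634015/427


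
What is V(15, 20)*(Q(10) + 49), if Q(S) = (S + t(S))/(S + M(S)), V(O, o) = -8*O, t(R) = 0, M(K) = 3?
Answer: -77640/13 ≈ -5972.3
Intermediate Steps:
Q(S) = S/(3 + S) (Q(S) = (S + 0)/(S + 3) = S/(3 + S))
V(15, 20)*(Q(10) + 49) = (-8*15)*(10/(3 + 10) + 49) = -120*(10/13 + 49) = -120*647/13 = -77640/13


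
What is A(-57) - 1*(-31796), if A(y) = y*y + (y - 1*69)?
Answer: 34919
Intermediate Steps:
A(y) = -69 + y + y² (A(y) = y² + (y - 69) = y² + (-69 + y) = -69 + y + y²)
A(-57) - 1*(-31796) = (-69 - 57 + (-57)²) - 1*(-31796) = (-69 - 57 + 3249) + 31796 = 3123 + 31796 = 34919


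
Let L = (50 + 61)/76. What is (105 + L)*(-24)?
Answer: -48546/19 ≈ -2555.1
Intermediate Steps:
L = 111/76 (L = 111*(1/76) = 111/76 ≈ 1.4605)
(105 + L)*(-24) = (105 + 111/76)*(-24) = (8091/76)*(-24) = -48546/19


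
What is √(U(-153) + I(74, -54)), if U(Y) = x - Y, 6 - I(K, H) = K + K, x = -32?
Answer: I*√21 ≈ 4.5826*I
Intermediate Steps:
I(K, H) = 6 - 2*K (I(K, H) = 6 - (K + K) = 6 - 2*K)
U(Y) = -32 - Y
√(U(-153) + I(74, -54)) = √((-32 - 1*(-153)) + (6 - 2*74)) = √((-32 + 153) + (6 - 148)) = √(121 - 142) = √(-21) = I*√21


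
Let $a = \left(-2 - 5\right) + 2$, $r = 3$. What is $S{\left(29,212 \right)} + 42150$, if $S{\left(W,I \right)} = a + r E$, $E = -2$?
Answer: $42139$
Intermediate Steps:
$a = -5$ ($a = -7 + 2 = -5$)
$S{\left(W,I \right)} = -11$ ($S{\left(W,I \right)} = -5 + 3 \left(-2\right) = -5 - 6 = -11$)
$S{\left(29,212 \right)} + 42150 = -11 + 42150 = 42139$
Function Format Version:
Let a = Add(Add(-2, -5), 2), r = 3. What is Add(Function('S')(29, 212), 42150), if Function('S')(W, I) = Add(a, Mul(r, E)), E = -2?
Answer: 42139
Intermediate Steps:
a = -5 (a = Add(-7, 2) = -5)
Function('S')(W, I) = -11 (Function('S')(W, I) = Add(-5, Mul(3, -2)) = Add(-5, -6) = -11)
Add(Function('S')(29, 212), 42150) = Add(-11, 42150) = 42139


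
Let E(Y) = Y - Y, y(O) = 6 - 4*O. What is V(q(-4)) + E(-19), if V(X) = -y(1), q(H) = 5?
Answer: -2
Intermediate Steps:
E(Y) = 0
V(X) = -2 (V(X) = -(6 - 4*1) = -(6 - 4) = -1*2 = -2)
V(q(-4)) + E(-19) = -2 + 0 = -2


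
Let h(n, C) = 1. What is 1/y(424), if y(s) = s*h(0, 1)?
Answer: 1/424 ≈ 0.0023585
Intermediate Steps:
y(s) = s (y(s) = s*1 = s)
1/y(424) = 1/424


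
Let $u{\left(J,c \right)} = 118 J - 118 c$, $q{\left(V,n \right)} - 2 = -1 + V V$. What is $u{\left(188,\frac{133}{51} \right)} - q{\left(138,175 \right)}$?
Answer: $\frac{144395}{51} \approx 2831.3$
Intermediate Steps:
$q{\left(V,n \right)} = 1 + V^{2}$ ($q{\left(V,n \right)} = 2 + \left(-1 + V V\right) = 2 + \left(-1 + V^{2}\right) = 1 + V^{2}$)
$u{\left(J,c \right)} = - 118 c + 118 J$
$u{\left(188,\frac{133}{51} \right)} - q{\left(138,175 \right)} = \left(- 118 \cdot \frac{133}{51} + 118 \cdot 188\right) - \left(1 + 138^{2}\right) = \left(- 118 \cdot 133 \cdot \frac{1}{51} + 22184\right) - \left(1 + 19044\right) = \left(\left(-118\right) \frac{133}{51} + 22184\right) - 19045 = \left(- \frac{15694}{51} + 22184\right) - 19045 = \frac{1115690}{51} - 19045 = \frac{144395}{51}$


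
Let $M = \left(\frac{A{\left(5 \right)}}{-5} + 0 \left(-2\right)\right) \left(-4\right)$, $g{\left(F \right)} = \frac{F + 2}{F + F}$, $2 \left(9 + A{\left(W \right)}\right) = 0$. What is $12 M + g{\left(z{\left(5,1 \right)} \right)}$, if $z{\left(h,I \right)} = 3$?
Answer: $- \frac{2567}{30} \approx -85.567$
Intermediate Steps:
$A{\left(W \right)} = -9$ ($A{\left(W \right)} = -9 + \frac{1}{2} \cdot 0 = -9 + 0 = -9$)
$g{\left(F \right)} = \frac{2 + F}{2 F}$
$M = - \frac{36}{5}$ ($M = \left(- \frac{9}{-5} + 0 \left(-2\right)\right) \left(-4\right) = \left(\left(-9\right) \left(- \frac{1}{5}\right) + 0\right) \left(-4\right) = \left(\frac{9}{5} + 0\right) \left(-4\right) = \frac{9}{5} \left(-4\right) = - \frac{36}{5} \approx -7.2$)
$12 M + g{\left(z{\left(5,1 \right)} \right)} = 12 \left(- \frac{36}{5}\right) + \frac{2 + 3}{2 \cdot 3} = - \frac{432}{5} + \frac{1}{2} \cdot \frac{1}{3} \cdot 5 = - \frac{432}{5} + \frac{5}{6} = - \frac{2567}{30}$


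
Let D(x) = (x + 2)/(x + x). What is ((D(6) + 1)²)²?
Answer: 625/81 ≈ 7.7160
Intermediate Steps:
D(x) = (2 + x)/(2*x) (D(x) = (2 + x)/((2*x)) = (2 + x)*(1/(2*x)) = (2 + x)/(2*x))
((D(6) + 1)²)² = (((½)*(2 + 6)/6 + 1)²)² = (((½)*(⅙)*8 + 1)²)² = ((⅔ + 1)²)² = ((5/3)²)² = (25/9)² = 625/81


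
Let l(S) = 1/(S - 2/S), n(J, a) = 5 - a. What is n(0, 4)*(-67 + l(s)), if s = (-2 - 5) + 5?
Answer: -68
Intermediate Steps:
s = -2 (s = -7 + 5 = -2)
n(0, 4)*(-67 + l(s)) = (5 - 1*4)*(-67 - 2/(-2 + (-2)²)) = (5 - 4)*(-67 - 2/(-2 + 4)) = 1*(-67 - 2/2) = 1*(-67 - 2*½) = 1*(-67 - 1) = 1*(-68) = -68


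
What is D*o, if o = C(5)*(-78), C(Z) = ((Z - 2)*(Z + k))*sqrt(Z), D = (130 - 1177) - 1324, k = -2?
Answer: 1664442*sqrt(5) ≈ 3.7218e+6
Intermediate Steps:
D = -2371 (D = -1047 - 1324 = -2371)
C(Z) = sqrt(Z)*(-2 + Z)**2 (C(Z) = ((Z - 2)*(Z - 2))*sqrt(Z) = ((-2 + Z)*(-2 + Z))*sqrt(Z) = (-2 + Z)**2*sqrt(Z) = sqrt(Z)*(-2 + Z)**2)
o = -702*sqrt(5) (o = (sqrt(5)*(4 + 5**2 - 4*5))*(-78) = (sqrt(5)*(4 + 25 - 20))*(-78) = (sqrt(5)*9)*(-78) = (9*sqrt(5))*(-78) = -702*sqrt(5) ≈ -1569.7)
D*o = -(-1664442)*sqrt(5) = 1664442*sqrt(5)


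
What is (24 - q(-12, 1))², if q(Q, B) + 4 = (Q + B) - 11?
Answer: 2500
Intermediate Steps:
q(Q, B) = -15 + B + Q (q(Q, B) = -4 + ((Q + B) - 11) = -4 + ((B + Q) - 11) = -4 + (-11 + B + Q) = -15 + B + Q)
(24 - q(-12, 1))² = (24 - (-15 + 1 - 12))² = (24 - 1*(-26))² = (24 + 26)² = 50² = 2500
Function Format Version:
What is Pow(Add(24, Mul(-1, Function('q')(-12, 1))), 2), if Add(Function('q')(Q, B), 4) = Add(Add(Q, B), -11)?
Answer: 2500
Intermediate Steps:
Function('q')(Q, B) = Add(-15, B, Q) (Function('q')(Q, B) = Add(-4, Add(Add(Q, B), -11)) = Add(-4, Add(Add(B, Q), -11)) = Add(-4, Add(-11, B, Q)) = Add(-15, B, Q))
Pow(Add(24, Mul(-1, Function('q')(-12, 1))), 2) = Pow(Add(24, Mul(-1, Add(-15, 1, -12))), 2) = Pow(Add(24, Mul(-1, -26)), 2) = Pow(Add(24, 26), 2) = Pow(50, 2) = 2500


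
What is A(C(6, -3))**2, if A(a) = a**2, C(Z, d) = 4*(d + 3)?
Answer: 0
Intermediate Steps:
C(Z, d) = 12 + 4*d (C(Z, d) = 4*(3 + d) = 12 + 4*d)
A(C(6, -3))**2 = ((12 + 4*(-3))**2)**2 = ((12 - 12)**2)**2 = (0**2)**2 = 0**2 = 0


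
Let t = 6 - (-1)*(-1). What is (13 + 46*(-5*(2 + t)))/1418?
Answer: -1597/1418 ≈ -1.1262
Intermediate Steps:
t = 5 (t = 6 - 1*1 = 6 - 1 = 5)
(13 + 46*(-5*(2 + t)))/1418 = (13 + 46*(-5*(2 + 5)))/1418 = (13 + 46*(-5*7))*(1/1418) = (13 + 46*(-35))*(1/1418) = (13 - 1610)*(1/1418) = -1597*1/1418 = -1597/1418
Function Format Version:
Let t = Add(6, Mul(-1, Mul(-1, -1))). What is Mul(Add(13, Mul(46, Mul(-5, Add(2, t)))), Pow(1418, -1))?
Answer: Rational(-1597, 1418) ≈ -1.1262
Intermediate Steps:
t = 5 (t = Add(6, Mul(-1, 1)) = Add(6, -1) = 5)
Mul(Add(13, Mul(46, Mul(-5, Add(2, t)))), Pow(1418, -1)) = Mul(Add(13, Mul(46, Mul(-5, Add(2, 5)))), Pow(1418, -1)) = Mul(Add(13, Mul(46, Mul(-5, 7))), Rational(1, 1418)) = Mul(Add(13, Mul(46, -35)), Rational(1, 1418)) = Mul(Add(13, -1610), Rational(1, 1418)) = Mul(-1597, Rational(1, 1418)) = Rational(-1597, 1418)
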